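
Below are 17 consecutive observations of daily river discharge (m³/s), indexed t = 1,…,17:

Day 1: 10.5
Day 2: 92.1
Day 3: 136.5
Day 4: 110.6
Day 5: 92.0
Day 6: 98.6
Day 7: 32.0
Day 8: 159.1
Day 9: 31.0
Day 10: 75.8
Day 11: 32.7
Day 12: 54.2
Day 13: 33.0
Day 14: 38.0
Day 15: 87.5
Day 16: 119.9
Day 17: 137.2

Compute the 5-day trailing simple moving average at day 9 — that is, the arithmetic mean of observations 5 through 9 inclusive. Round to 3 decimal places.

Sum of periods 5–9: 92.0 + 98.6 + 32.0 + 159.1 + 31.0 = 412.7
Divide by 5: 412.7 / 5 = 82.540

82.540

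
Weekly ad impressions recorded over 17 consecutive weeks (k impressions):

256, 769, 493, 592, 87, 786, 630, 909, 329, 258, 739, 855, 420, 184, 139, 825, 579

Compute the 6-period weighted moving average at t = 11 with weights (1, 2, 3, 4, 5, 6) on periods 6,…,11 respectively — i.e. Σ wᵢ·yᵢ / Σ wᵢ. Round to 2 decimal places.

Weighted sum: 1·786 + 2·630 + 3·909 + 4·329 + 5·258 + 6·739 = 786 + 1260 + 2727 + 1316 + 1290 + 4434 = 11813
Weight total: 1 + 2 + 3 + 4 + 5 + 6 = 21
WMA = 11813 / 21 = 562.52

562.52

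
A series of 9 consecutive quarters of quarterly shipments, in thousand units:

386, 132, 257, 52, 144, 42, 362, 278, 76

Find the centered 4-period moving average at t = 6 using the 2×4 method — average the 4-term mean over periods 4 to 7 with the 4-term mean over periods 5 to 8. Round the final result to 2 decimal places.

178.25

Sum over 4–7: 52 + 144 + 42 + 362 = 600
Sum over 5–8: 144 + 42 + 362 + 278 = 826
CMA at t=6 = (600 + 826) / (2·4) = 1426 / 8 = 178.25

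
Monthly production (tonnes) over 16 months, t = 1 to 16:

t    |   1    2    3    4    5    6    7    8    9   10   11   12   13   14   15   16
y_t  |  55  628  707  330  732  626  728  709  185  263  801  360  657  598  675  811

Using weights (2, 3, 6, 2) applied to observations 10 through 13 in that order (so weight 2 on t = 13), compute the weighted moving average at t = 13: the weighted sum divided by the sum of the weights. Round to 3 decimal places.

Weighted sum: 2·263 + 3·801 + 6·360 + 2·657 = 526 + 2403 + 2160 + 1314 = 6403
Weight total: 2 + 3 + 6 + 2 = 13
WMA = 6403 / 13 = 492.538

492.538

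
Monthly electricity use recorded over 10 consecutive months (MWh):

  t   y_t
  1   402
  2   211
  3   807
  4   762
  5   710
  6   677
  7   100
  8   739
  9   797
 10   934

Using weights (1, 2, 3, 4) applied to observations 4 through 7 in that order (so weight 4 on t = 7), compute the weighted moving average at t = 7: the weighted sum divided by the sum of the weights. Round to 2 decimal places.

Weighted sum: 1·762 + 2·710 + 3·677 + 4·100 = 762 + 1420 + 2031 + 400 = 4613
Weight total: 1 + 2 + 3 + 4 = 10
WMA = 4613 / 10 = 461.30

461.30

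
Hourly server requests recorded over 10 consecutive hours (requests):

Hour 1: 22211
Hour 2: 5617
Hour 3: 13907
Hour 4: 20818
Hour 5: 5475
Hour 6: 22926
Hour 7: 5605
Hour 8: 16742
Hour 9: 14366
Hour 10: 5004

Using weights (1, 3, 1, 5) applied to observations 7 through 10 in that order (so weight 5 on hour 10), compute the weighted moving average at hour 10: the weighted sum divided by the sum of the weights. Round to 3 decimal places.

Weighted sum: 1·5605 + 3·16742 + 1·14366 + 5·5004 = 5605 + 50226 + 14366 + 25020 = 95217
Weight total: 1 + 3 + 1 + 5 = 10
WMA = 95217 / 10 = 9521.700

9521.700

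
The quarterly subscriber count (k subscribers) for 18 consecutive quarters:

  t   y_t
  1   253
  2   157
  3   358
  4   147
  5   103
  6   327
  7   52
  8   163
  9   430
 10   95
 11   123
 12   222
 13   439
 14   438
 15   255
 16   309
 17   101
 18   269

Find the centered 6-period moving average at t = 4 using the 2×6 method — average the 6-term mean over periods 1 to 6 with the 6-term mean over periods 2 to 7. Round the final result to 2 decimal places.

207.42

Sum over 1–6: 253 + 157 + 358 + 147 + 103 + 327 = 1345
Sum over 2–7: 157 + 358 + 147 + 103 + 327 + 52 = 1144
CMA at t=4 = (1345 + 1144) / (2·6) = 2489 / 12 = 207.42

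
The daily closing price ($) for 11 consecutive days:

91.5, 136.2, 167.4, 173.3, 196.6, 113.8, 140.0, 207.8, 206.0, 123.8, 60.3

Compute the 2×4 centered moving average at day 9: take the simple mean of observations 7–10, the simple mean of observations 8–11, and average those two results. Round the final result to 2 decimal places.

Sum over 7–10: 140.0 + 207.8 + 206.0 + 123.8 = 677.6
Sum over 8–11: 207.8 + 206.0 + 123.8 + 60.3 = 597.9
CMA at t=9 = (677.6 + 597.9) / (2·4) = 1275.5 / 8 = 159.44

159.44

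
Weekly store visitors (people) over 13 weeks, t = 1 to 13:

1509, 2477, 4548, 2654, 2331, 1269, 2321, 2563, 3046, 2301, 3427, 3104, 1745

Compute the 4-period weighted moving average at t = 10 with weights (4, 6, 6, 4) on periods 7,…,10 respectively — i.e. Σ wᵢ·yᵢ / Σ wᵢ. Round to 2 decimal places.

Weighted sum: 4·2321 + 6·2563 + 6·3046 + 4·2301 = 9284 + 15378 + 18276 + 9204 = 52142
Weight total: 4 + 6 + 6 + 4 = 20
WMA = 52142 / 20 = 2607.10

2607.10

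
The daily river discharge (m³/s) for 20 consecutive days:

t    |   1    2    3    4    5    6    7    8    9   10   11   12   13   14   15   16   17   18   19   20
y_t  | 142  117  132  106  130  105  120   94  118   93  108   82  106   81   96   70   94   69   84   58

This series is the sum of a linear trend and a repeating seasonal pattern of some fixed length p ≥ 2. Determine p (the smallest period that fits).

4

First differences y_{t+1} − y_t: -25, 15, -26, 24, -25, 15, -26, 24, -25, 15, …
The difference pattern repeats every 4 terms and not for any smaller step, so p = 4.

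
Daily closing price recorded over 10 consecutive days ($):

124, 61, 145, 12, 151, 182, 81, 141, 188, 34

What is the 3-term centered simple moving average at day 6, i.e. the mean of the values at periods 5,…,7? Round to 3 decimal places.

138.000

Sum of periods 5–7: 151 + 182 + 81 = 414
Divide by 3: 414 / 3 = 138.000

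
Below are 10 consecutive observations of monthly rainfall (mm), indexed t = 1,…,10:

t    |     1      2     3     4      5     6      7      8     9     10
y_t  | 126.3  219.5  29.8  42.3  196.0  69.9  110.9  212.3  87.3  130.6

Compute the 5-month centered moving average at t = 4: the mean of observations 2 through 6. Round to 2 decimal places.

Sum of periods 2–6: 219.5 + 29.8 + 42.3 + 196.0 + 69.9 = 557.5
Divide by 5: 557.5 / 5 = 111.50

111.50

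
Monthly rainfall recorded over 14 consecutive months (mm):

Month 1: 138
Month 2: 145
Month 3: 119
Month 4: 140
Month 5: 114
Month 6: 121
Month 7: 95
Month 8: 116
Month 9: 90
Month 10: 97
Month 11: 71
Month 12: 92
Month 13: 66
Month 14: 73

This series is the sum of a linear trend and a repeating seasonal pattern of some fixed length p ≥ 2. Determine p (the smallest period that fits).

4

First differences y_{t+1} − y_t: 7, -26, 21, -26, 7, -26, 21, -26, 7, -26, …
The difference pattern repeats every 4 terms and not for any smaller step, so p = 4.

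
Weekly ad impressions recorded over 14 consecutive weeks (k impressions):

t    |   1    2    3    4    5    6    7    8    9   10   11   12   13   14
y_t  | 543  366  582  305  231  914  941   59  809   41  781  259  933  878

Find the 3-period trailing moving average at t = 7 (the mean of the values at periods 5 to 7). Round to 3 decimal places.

695.333

Sum of periods 5–7: 231 + 914 + 941 = 2086
Divide by 3: 2086 / 3 = 695.333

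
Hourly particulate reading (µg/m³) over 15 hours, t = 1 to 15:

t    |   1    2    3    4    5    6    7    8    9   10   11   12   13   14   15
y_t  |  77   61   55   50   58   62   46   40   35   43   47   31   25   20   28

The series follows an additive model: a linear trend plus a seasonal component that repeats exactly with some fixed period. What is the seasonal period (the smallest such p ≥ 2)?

5

First differences y_{t+1} − y_t: -16, -6, -5, 8, 4, -16, -6, -5, 8, 4, -16, -6, …
The difference pattern repeats every 5 terms and not for any smaller step, so p = 5.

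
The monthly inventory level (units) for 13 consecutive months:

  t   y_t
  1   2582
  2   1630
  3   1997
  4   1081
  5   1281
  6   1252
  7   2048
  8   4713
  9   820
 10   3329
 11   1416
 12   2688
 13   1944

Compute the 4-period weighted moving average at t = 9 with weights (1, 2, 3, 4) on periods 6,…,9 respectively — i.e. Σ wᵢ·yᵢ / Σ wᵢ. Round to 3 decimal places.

Weighted sum: 1·1252 + 2·2048 + 3·4713 + 4·820 = 1252 + 4096 + 14139 + 3280 = 22767
Weight total: 1 + 2 + 3 + 4 = 10
WMA = 22767 / 10 = 2276.700

2276.700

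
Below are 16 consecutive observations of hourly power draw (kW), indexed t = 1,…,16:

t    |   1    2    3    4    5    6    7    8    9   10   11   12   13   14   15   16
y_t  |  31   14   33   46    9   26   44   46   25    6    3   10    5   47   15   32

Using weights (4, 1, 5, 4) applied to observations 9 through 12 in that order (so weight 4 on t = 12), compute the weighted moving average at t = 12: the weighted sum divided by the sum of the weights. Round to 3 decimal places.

11.500

Weighted sum: 4·25 + 1·6 + 5·3 + 4·10 = 100 + 6 + 15 + 40 = 161
Weight total: 4 + 1 + 5 + 4 = 14
WMA = 161 / 14 = 11.500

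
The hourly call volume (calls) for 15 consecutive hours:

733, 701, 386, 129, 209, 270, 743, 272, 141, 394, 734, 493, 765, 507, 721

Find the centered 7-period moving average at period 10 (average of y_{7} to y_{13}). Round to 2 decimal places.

Sum of periods 7–13: 743 + 272 + 141 + 394 + 734 + 493 + 765 = 3542
Divide by 7: 3542 / 7 = 506.00

506.00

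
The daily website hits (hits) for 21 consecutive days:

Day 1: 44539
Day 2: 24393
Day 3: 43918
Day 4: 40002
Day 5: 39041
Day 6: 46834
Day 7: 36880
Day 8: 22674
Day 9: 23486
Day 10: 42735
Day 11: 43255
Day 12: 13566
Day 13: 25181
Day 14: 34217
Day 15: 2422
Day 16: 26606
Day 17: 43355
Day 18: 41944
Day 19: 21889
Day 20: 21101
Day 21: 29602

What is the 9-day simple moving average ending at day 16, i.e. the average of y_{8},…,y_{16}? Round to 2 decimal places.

26015.78

Sum of periods 8–16: 22674 + 23486 + 42735 + 43255 + 13566 + 25181 + 34217 + 2422 + 26606 = 234142
Divide by 9: 234142 / 9 = 26015.78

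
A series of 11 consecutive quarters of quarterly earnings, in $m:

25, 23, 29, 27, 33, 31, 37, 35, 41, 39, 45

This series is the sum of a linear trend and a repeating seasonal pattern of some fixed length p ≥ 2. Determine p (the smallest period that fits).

2

First differences y_{t+1} − y_t: -2, 6, -2, 6, -2, 6, …
The difference pattern repeats every 2 terms and not for any smaller step, so p = 2.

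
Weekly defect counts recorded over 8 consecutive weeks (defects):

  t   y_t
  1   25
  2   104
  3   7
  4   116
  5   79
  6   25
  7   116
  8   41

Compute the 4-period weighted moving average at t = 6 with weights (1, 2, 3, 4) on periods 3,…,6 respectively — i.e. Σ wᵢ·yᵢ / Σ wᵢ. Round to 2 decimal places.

Weighted sum: 1·7 + 2·116 + 3·79 + 4·25 = 7 + 232 + 237 + 100 = 576
Weight total: 1 + 2 + 3 + 4 = 10
WMA = 576 / 10 = 57.60

57.60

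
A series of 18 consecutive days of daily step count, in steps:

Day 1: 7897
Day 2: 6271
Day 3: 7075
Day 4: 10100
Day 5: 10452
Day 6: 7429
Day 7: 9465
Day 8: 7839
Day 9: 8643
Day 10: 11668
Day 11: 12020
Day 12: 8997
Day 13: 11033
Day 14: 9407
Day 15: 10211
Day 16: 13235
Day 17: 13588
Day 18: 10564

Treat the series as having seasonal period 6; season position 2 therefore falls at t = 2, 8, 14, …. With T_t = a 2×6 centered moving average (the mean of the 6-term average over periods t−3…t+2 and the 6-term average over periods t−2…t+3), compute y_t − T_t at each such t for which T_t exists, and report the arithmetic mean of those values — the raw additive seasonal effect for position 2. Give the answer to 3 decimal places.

-1540.917

Season position 2 occurs at t = 8, 14 (where T_t is defined).
t=8: T_8 = 9380.00000; y_8 − T_8 = 7839 − 9380.00000 = -1541.00000
t=14: T_14 = 10947.83333; y_14 − T_14 = 9407 − 10947.83333 = -1540.83333
Mean deviation: (-1541.00000 + -1540.83333) / 2 = -1540.917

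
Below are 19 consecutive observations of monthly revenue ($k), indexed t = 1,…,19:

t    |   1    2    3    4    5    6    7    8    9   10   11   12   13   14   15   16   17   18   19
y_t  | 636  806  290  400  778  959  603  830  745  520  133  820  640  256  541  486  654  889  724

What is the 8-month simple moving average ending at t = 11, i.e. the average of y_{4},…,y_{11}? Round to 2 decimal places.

621.00

Sum of periods 4–11: 400 + 778 + 959 + 603 + 830 + 745 + 520 + 133 = 4968
Divide by 8: 4968 / 8 = 621.00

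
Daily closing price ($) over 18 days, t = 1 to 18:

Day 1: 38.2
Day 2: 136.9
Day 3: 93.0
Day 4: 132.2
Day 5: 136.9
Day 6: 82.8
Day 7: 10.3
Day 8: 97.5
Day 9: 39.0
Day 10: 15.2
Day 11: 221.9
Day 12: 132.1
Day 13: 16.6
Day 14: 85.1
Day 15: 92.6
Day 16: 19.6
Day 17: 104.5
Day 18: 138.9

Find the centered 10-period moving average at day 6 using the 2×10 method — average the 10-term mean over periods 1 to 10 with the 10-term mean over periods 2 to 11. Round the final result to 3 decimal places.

87.385

Sum over 1–10: 38.2 + 136.9 + 93.0 + 132.2 + 136.9 + 82.8 + 10.3 + 97.5 + 39.0 + 15.2 = 782.0
Sum over 2–11: 136.9 + 93.0 + 132.2 + 136.9 + 82.8 + 10.3 + 97.5 + 39.0 + 15.2 + 221.9 = 965.7
CMA at t=6 = (782.0 + 965.7) / (2·10) = 1747.7 / 20 = 87.385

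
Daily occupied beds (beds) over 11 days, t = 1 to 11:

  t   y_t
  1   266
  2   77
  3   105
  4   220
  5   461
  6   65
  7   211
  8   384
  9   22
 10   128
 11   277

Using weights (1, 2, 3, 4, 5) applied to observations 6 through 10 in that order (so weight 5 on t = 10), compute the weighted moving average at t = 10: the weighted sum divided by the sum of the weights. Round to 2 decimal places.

157.80

Weighted sum: 1·65 + 2·211 + 3·384 + 4·22 + 5·128 = 65 + 422 + 1152 + 88 + 640 = 2367
Weight total: 1 + 2 + 3 + 4 + 5 = 15
WMA = 2367 / 15 = 157.80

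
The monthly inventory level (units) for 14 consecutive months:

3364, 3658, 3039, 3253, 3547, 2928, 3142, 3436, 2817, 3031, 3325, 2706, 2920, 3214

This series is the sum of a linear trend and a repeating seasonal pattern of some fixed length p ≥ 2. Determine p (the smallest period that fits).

3

First differences y_{t+1} − y_t: 294, -619, 214, 294, -619, 214, 294, -619, …
The difference pattern repeats every 3 terms and not for any smaller step, so p = 3.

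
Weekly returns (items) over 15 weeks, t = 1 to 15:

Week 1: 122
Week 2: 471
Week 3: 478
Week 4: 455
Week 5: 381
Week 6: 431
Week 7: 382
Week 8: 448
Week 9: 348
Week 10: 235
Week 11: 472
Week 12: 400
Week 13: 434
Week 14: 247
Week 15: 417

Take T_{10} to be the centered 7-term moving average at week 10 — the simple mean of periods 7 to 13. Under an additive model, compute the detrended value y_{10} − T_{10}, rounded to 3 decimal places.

-153.429

Trend T_10 = (382 + 448 + 348 + 235 + 472 + 400 + 434) / 7 = 2719/7 = 388.42857
Detrended value: 235 − 388.42857 = -153.429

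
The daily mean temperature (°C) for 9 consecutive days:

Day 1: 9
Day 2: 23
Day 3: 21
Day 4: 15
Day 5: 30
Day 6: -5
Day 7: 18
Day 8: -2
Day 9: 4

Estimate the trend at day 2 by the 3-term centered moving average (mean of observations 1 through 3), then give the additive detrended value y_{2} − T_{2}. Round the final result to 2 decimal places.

5.33

Trend T_2 = (9 + 23 + 21) / 3 = 53/3 = 17.6667
Detrended value: 23 − 17.6667 = 5.33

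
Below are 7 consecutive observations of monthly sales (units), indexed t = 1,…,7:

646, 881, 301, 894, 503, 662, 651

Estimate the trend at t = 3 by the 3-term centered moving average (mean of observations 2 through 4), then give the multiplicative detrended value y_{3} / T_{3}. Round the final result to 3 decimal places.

Trend T_3 = (881 + 301 + 894) / 3 = 2076/3 = 692.00000
Ratio to trend: 301 / 692.00000 = 0.435

0.435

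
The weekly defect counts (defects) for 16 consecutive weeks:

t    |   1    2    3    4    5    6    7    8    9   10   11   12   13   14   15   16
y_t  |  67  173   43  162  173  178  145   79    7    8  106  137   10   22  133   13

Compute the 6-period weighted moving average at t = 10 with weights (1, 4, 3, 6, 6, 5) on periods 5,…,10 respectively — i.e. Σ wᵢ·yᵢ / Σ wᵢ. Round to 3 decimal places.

75.040

Weighted sum: 1·173 + 4·178 + 3·145 + 6·79 + 6·7 + 5·8 = 173 + 712 + 435 + 474 + 42 + 40 = 1876
Weight total: 1 + 4 + 3 + 6 + 6 + 5 = 25
WMA = 1876 / 25 = 75.040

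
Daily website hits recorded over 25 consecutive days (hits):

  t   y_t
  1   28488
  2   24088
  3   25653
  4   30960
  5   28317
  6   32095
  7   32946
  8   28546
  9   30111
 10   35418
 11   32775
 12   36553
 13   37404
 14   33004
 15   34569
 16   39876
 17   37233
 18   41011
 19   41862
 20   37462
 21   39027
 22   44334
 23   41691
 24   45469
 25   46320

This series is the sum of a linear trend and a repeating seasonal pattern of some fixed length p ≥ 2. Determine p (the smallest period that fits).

First differences y_{t+1} − y_t: -4400, 1565, 5307, -2643, 3778, 851, -4400, 1565, 5307, -2643, 3778, 851, -4400, 1565, …
The difference pattern repeats every 6 terms and not for any smaller step, so p = 6.

6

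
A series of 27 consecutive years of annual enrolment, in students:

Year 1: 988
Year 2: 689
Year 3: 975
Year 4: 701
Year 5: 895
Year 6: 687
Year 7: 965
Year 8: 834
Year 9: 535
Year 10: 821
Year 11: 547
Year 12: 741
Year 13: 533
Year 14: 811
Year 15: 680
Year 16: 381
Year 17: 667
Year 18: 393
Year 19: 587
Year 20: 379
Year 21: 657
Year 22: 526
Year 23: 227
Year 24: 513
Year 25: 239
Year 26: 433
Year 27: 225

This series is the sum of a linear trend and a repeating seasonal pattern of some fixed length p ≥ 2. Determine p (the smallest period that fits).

First differences y_{t+1} − y_t: -299, 286, -274, 194, -208, 278, -131, -299, 286, -274, 194, -208, 278, -131, -299, 286, …
The difference pattern repeats every 7 terms and not for any smaller step, so p = 7.

7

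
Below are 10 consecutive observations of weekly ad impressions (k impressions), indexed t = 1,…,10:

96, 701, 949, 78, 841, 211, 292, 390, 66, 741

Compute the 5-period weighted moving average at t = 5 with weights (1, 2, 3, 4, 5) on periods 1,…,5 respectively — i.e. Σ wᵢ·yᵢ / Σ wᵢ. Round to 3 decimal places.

Weighted sum: 1·96 + 2·701 + 3·949 + 4·78 + 5·841 = 96 + 1402 + 2847 + 312 + 4205 = 8862
Weight total: 1 + 2 + 3 + 4 + 5 = 15
WMA = 8862 / 15 = 590.800

590.800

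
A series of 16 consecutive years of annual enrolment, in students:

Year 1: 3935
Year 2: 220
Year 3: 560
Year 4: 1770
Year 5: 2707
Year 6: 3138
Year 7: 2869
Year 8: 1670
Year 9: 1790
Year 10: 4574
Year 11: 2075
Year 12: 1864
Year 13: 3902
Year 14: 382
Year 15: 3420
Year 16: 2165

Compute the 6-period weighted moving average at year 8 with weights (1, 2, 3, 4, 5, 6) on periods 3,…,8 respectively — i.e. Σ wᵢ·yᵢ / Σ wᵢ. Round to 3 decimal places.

2339.905

Weighted sum: 1·560 + 2·1770 + 3·2707 + 4·3138 + 5·2869 + 6·1670 = 560 + 3540 + 8121 + 12552 + 14345 + 10020 = 49138
Weight total: 1 + 2 + 3 + 4 + 5 + 6 = 21
WMA = 49138 / 21 = 2339.905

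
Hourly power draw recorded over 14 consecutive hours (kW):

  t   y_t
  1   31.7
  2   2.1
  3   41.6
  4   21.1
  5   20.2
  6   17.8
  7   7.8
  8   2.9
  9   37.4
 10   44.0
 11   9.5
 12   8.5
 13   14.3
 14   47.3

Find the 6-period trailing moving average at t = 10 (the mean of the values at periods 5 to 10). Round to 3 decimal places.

Sum of periods 5–10: 20.2 + 17.8 + 7.8 + 2.9 + 37.4 + 44.0 = 130.1
Divide by 6: 130.1 / 6 = 21.683

21.683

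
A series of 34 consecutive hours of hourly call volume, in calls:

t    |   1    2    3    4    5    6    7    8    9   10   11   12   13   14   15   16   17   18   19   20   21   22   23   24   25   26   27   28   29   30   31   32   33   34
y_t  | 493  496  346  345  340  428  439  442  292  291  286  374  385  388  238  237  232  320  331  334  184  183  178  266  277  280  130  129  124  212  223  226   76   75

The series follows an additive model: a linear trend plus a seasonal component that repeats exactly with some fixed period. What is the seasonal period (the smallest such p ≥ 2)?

First differences y_{t+1} − y_t: 3, -150, -1, -5, 88, 11, 3, -150, -1, -5, 88, 11, 3, -150, …
The difference pattern repeats every 6 terms and not for any smaller step, so p = 6.

6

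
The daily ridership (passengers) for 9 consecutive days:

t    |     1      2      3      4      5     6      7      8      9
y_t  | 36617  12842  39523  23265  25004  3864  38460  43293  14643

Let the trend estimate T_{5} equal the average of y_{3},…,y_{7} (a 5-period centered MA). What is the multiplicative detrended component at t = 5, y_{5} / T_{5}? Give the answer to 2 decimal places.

0.96

Trend T_5 = (39523 + 23265 + 25004 + 3864 + 38460) / 5 = 130116/5 = 26023.2000
Ratio to trend: 25004 / 26023.2000 = 0.96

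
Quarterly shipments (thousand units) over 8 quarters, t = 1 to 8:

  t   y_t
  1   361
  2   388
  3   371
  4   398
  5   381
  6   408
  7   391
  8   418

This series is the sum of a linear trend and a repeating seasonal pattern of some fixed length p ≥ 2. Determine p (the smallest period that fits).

First differences y_{t+1} − y_t: 27, -17, 27, -17, 27, -17, …
The difference pattern repeats every 2 terms and not for any smaller step, so p = 2.

2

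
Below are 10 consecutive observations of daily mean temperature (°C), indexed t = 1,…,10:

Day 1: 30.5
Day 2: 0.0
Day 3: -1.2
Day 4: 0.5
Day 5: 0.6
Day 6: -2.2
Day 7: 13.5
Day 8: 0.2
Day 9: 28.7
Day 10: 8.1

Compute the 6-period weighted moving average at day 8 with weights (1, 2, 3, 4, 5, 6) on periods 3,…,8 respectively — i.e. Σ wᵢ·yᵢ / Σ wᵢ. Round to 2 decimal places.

Weighted sum: 1·-1.2 + 2·0.5 + 3·0.6 + 4·-2.2 + 5·13.5 + 6·0.2 = -1.2 + 1.0 + 1.8 + -8.8 + 67.5 + 1.2 = 61.5
Weight total: 1 + 2 + 3 + 4 + 5 + 6 = 21
WMA = 61.5 / 21 = 2.93

2.93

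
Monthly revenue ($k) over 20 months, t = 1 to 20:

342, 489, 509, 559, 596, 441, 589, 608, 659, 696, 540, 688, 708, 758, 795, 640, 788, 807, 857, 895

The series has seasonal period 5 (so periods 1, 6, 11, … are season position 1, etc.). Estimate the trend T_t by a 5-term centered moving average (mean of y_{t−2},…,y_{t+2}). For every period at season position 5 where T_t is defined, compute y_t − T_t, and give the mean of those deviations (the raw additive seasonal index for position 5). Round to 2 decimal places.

57.40

Season position 5 occurs at t = 5, 10, 15 (where T_t is defined).
t=5: T_5 = 538.8000; y_5 − T_5 = 596 − 538.8000 = 57.2000
t=10: T_10 = 638.2000; y_10 − T_10 = 696 − 638.2000 = 57.8000
t=15: T_15 = 737.8000; y_15 − T_15 = 795 − 737.8000 = 57.2000
Mean deviation: (57.2000 + 57.8000 + 57.2000) / 3 = 57.40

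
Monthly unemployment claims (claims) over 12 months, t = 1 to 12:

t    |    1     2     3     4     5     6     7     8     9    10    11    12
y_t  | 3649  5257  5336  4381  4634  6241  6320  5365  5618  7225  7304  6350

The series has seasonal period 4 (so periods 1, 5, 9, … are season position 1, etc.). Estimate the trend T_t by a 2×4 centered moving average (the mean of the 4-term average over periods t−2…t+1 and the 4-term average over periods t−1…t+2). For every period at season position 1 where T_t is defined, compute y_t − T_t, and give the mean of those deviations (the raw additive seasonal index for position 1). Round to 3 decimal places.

-637.000

Season position 1 occurs at t = 5, 9 (where T_t is defined).
t=5: T_5 = 5271.00000; y_5 − T_5 = 4634 − 5271.00000 = -637.00000
t=9: T_9 = 6255.00000; y_9 − T_9 = 5618 − 6255.00000 = -637.00000
Mean deviation: (-637.00000 + -637.00000) / 2 = -637.000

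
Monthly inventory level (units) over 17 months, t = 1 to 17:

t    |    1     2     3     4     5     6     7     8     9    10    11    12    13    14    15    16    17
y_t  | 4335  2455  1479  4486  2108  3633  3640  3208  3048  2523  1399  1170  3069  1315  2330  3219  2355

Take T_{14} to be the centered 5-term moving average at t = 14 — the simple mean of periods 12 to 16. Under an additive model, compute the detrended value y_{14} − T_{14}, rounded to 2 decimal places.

-905.60

Trend T_14 = (1170 + 3069 + 1315 + 2330 + 3219) / 5 = 11103/5 = 2220.6000
Detrended value: 1315 − 2220.6000 = -905.60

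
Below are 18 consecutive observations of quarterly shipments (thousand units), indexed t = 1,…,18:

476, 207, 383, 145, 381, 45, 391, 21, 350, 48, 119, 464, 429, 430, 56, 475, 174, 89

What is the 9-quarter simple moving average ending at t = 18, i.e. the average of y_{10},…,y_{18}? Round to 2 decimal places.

253.78

Sum of periods 10–18: 48 + 119 + 464 + 429 + 430 + 56 + 475 + 174 + 89 = 2284
Divide by 9: 2284 / 9 = 253.78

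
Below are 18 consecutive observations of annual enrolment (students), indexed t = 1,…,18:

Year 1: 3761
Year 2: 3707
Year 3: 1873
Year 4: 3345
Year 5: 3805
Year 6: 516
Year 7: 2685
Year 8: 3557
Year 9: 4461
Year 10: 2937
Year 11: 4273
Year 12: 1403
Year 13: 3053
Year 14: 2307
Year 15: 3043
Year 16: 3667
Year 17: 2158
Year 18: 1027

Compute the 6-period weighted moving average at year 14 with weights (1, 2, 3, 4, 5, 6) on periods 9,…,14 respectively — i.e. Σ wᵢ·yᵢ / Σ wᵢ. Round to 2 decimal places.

Weighted sum: 1·4461 + 2·2937 + 3·4273 + 4·1403 + 5·3053 + 6·2307 = 4461 + 5874 + 12819 + 5612 + 15265 + 13842 = 57873
Weight total: 1 + 2 + 3 + 4 + 5 + 6 = 21
WMA = 57873 / 21 = 2755.86

2755.86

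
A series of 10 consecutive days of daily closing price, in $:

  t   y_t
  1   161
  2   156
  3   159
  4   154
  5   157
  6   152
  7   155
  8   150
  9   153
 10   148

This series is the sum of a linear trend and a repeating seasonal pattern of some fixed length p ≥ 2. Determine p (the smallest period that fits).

2

First differences y_{t+1} − y_t: -5, 3, -5, 3, -5, 3, …
The difference pattern repeats every 2 terms and not for any smaller step, so p = 2.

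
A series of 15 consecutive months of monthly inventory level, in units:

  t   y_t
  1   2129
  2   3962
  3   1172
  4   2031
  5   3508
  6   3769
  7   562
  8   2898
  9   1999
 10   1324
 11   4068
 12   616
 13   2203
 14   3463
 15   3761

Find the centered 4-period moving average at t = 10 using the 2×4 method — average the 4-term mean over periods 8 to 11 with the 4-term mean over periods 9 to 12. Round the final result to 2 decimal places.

Sum over 8–11: 2898 + 1999 + 1324 + 4068 = 10289
Sum over 9–12: 1999 + 1324 + 4068 + 616 = 8007
CMA at t=10 = (10289 + 8007) / (2·4) = 18296 / 8 = 2287.00

2287.00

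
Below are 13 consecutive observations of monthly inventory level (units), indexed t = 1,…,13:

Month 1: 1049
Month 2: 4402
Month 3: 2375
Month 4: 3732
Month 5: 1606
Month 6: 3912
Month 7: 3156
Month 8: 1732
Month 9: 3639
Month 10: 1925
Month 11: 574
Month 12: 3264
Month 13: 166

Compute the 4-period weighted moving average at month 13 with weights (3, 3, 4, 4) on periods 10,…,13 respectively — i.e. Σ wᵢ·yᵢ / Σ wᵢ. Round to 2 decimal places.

1515.50

Weighted sum: 3·1925 + 3·574 + 4·3264 + 4·166 = 5775 + 1722 + 13056 + 664 = 21217
Weight total: 3 + 3 + 4 + 4 = 14
WMA = 21217 / 14 = 1515.50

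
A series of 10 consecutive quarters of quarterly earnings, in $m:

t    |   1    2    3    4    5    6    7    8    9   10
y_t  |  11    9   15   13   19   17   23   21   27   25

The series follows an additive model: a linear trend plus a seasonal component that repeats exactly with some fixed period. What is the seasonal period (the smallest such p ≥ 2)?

First differences y_{t+1} − y_t: -2, 6, -2, 6, -2, 6, …
The difference pattern repeats every 2 terms and not for any smaller step, so p = 2.

2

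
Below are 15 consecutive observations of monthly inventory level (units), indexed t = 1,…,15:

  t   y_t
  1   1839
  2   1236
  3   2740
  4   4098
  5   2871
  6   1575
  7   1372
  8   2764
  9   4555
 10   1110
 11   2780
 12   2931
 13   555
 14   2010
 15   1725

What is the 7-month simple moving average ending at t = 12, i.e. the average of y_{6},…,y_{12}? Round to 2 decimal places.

Sum of periods 6–12: 1575 + 1372 + 2764 + 4555 + 1110 + 2780 + 2931 = 17087
Divide by 7: 17087 / 7 = 2441.00

2441.00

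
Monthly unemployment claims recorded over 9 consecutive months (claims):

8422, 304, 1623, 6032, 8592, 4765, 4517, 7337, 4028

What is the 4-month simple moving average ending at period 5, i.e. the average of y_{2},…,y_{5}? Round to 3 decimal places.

4137.750

Sum of periods 2–5: 304 + 1623 + 6032 + 8592 = 16551
Divide by 4: 16551 / 4 = 4137.750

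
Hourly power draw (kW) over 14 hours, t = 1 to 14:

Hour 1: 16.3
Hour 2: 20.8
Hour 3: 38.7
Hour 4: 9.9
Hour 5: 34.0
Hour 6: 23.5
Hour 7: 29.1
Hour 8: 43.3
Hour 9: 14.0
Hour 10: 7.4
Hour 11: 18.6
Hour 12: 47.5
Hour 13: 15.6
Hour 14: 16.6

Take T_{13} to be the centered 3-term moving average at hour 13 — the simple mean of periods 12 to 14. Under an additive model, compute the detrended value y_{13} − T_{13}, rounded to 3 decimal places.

Trend T_13 = (47.5 + 15.6 + 16.6) / 3 = 79.7/3 = 26.56667
Detrended value: 15.6 − 26.56667 = -10.967

-10.967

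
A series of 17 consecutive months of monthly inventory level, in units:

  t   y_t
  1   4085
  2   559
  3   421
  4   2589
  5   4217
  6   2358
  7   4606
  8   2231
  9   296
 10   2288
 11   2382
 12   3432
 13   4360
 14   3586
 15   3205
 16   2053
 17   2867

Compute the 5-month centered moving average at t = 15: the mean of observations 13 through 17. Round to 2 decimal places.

Sum of periods 13–17: 4360 + 3586 + 3205 + 2053 + 2867 = 16071
Divide by 5: 16071 / 5 = 3214.20

3214.20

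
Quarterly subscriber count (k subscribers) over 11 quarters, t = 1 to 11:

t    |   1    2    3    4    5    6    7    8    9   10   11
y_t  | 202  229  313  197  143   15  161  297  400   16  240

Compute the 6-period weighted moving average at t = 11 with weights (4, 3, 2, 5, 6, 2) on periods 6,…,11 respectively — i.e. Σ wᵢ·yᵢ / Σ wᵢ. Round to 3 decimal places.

168.773

Weighted sum: 4·15 + 3·161 + 2·297 + 5·400 + 6·16 + 2·240 = 60 + 483 + 594 + 2000 + 96 + 480 = 3713
Weight total: 4 + 3 + 2 + 5 + 6 + 2 = 22
WMA = 3713 / 22 = 168.773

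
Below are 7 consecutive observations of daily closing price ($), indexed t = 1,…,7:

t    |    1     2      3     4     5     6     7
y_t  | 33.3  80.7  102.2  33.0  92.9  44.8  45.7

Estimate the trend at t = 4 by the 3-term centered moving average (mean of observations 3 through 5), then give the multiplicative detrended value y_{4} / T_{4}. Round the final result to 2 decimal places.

Trend T_4 = (102.2 + 33.0 + 92.9) / 3 = 228.1/3 = 76.0333
Ratio to trend: 33.0 / 76.0333 = 0.43

0.43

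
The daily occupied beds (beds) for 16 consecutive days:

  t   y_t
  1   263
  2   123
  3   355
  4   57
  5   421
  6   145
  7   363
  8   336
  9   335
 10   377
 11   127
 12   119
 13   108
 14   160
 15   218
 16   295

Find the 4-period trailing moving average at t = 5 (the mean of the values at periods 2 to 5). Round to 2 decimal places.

239.00

Sum of periods 2–5: 123 + 355 + 57 + 421 = 956
Divide by 4: 956 / 4 = 239.00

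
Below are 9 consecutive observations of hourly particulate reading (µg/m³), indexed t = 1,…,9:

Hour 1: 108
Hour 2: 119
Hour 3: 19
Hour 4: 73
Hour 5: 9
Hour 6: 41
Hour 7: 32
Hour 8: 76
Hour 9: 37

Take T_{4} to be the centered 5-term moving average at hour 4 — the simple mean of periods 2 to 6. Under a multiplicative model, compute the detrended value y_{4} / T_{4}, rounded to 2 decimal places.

Trend T_4 = (119 + 19 + 73 + 9 + 41) / 5 = 261/5 = 52.2000
Ratio to trend: 73 / 52.2000 = 1.40

1.40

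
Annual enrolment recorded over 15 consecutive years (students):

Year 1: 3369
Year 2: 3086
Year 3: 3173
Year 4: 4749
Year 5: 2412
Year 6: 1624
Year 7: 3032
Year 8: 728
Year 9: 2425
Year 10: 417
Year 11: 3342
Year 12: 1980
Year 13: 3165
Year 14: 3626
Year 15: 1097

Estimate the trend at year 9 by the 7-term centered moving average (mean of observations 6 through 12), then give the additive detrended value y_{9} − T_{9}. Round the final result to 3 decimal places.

489.571

Trend T_9 = (1624 + 3032 + 728 + 2425 + 417 + 3342 + 1980) / 7 = 13548/7 = 1935.42857
Detrended value: 2425 − 1935.42857 = 489.571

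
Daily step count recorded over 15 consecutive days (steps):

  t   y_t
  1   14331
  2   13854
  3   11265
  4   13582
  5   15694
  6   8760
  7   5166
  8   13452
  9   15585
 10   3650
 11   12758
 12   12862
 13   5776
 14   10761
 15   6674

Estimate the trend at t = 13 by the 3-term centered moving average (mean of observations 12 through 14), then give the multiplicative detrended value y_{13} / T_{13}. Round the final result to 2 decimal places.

0.59

Trend T_13 = (12862 + 5776 + 10761) / 3 = 29399/3 = 9799.6667
Ratio to trend: 5776 / 9799.6667 = 0.59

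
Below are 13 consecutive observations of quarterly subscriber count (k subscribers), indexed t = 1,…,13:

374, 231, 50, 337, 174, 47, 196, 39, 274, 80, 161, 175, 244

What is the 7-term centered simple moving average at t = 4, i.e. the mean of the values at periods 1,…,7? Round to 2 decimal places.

201.29

Sum of periods 1–7: 374 + 231 + 50 + 337 + 174 + 47 + 196 = 1409
Divide by 7: 1409 / 7 = 201.29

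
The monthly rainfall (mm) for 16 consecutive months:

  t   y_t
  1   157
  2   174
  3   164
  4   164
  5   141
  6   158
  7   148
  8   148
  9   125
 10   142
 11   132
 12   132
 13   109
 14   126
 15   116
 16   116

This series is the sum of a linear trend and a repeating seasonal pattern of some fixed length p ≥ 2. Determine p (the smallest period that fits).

4

First differences y_{t+1} − y_t: 17, -10, 0, -23, 17, -10, 0, -23, 17, -10, …
The difference pattern repeats every 4 terms and not for any smaller step, so p = 4.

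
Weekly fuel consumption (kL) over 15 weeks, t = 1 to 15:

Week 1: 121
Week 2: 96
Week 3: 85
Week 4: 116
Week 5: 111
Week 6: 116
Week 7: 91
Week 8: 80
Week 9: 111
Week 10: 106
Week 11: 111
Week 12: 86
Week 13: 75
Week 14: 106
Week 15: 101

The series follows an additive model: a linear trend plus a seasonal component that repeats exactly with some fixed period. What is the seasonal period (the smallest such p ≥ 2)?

First differences y_{t+1} − y_t: -25, -11, 31, -5, 5, -25, -11, 31, -5, 5, -25, -11, …
The difference pattern repeats every 5 terms and not for any smaller step, so p = 5.

5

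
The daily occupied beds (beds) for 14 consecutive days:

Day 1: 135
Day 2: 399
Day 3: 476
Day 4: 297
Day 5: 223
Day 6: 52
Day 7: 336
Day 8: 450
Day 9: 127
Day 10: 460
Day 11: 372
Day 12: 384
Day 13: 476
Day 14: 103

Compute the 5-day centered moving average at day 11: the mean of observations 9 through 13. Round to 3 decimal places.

363.800

Sum of periods 9–13: 127 + 460 + 372 + 384 + 476 = 1819
Divide by 5: 1819 / 5 = 363.800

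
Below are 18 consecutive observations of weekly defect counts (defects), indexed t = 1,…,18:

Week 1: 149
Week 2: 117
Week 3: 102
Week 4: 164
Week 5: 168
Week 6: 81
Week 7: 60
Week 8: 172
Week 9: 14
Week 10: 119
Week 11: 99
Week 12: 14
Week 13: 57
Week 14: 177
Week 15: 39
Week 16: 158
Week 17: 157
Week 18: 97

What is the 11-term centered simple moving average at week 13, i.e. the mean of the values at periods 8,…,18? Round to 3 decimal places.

Sum of periods 8–18: 172 + 14 + 119 + 99 + 14 + 57 + 177 + 39 + 158 + 157 + 97 = 1103
Divide by 11: 1103 / 11 = 100.273

100.273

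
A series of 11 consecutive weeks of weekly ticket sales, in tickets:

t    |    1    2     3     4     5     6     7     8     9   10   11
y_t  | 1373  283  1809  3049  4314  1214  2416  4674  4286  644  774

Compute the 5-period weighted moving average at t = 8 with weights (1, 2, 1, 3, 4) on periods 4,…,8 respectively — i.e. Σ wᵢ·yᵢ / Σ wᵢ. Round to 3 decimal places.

Weighted sum: 1·3049 + 2·4314 + 1·1214 + 3·2416 + 4·4674 = 3049 + 8628 + 1214 + 7248 + 18696 = 38835
Weight total: 1 + 2 + 1 + 3 + 4 = 11
WMA = 38835 / 11 = 3530.455

3530.455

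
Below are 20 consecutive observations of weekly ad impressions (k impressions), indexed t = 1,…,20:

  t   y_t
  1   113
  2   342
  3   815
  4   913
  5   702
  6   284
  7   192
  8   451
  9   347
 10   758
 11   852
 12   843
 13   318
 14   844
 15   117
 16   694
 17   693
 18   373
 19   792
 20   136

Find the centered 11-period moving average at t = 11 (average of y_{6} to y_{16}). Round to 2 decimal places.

Sum of periods 6–16: 284 + 192 + 451 + 347 + 758 + 852 + 843 + 318 + 844 + 117 + 694 = 5700
Divide by 11: 5700 / 11 = 518.18

518.18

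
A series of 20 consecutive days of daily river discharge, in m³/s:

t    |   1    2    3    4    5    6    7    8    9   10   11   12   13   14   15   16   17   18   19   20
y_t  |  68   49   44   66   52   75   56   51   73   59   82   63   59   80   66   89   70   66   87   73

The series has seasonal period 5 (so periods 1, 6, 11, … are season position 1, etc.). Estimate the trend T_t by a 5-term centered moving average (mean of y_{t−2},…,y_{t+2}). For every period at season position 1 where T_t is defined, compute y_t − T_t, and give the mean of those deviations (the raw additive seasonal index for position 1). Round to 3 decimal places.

14.867

Season position 1 occurs at t = 6, 11, 16 (where T_t is defined).
t=6: T_6 = 60.00000; y_6 − T_6 = 75 − 60.00000 = 15.00000
t=11: T_11 = 67.20000; y_11 − T_11 = 82 − 67.20000 = 14.80000
t=16: T_16 = 74.20000; y_16 − T_16 = 89 − 74.20000 = 14.80000
Mean deviation: (15.00000 + 14.80000 + 14.80000) / 3 = 14.867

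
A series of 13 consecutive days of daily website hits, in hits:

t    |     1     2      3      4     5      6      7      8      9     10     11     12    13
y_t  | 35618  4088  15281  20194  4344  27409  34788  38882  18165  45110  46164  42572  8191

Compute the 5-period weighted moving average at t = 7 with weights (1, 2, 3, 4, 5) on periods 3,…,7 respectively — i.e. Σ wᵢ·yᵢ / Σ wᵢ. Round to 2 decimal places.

23485.13

Weighted sum: 1·15281 + 2·20194 + 3·4344 + 4·27409 + 5·34788 = 15281 + 40388 + 13032 + 109636 + 173940 = 352277
Weight total: 1 + 2 + 3 + 4 + 5 = 15
WMA = 352277 / 15 = 23485.13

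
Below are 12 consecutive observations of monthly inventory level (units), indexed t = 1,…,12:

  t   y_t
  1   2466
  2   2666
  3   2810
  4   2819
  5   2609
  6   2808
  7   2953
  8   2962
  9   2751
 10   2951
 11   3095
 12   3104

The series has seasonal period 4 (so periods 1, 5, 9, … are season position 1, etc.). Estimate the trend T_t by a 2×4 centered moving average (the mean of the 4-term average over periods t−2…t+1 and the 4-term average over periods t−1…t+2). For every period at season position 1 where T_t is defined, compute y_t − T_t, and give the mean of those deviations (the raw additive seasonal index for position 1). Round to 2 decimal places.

-170.69

Season position 1 occurs at t = 5, 9 (where T_t is defined).
t=5: T_5 = 2779.3750; y_5 − T_5 = 2609 − 2779.3750 = -170.3750
t=9: T_9 = 2922.0000; y_9 − T_9 = 2751 − 2922.0000 = -171.0000
Mean deviation: (-170.3750 + -171.0000) / 2 = -170.69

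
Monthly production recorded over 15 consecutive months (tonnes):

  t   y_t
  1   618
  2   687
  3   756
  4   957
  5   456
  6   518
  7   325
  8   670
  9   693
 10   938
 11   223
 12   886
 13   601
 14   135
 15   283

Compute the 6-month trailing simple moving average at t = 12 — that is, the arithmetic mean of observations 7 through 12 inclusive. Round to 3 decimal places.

Sum of periods 7–12: 325 + 670 + 693 + 938 + 223 + 886 = 3735
Divide by 6: 3735 / 6 = 622.500

622.500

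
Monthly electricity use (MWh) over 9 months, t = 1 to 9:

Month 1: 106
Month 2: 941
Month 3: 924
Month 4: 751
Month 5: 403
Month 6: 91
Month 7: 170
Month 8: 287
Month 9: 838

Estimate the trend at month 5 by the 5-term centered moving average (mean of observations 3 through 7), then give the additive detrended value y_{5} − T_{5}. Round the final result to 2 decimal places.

Trend T_5 = (924 + 751 + 403 + 91 + 170) / 5 = 2339/5 = 467.8000
Detrended value: 403 − 467.8000 = -64.80

-64.80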